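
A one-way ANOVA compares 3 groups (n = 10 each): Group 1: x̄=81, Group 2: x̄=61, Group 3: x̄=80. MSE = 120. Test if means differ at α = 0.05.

Grand mean = 74.0. SS_between = 2540.0, MS_between = 1270.0. F = 10.583, F_crit ≈ 3.354. Reject H₀.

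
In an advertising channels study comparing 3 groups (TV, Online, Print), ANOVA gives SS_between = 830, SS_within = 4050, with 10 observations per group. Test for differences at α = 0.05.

df_between = 2, df_within = 27. F = MS_between/MS_within = 415.0/150.0 = 2.767. F_crit ≈ 3.354. Fail to reject H₀.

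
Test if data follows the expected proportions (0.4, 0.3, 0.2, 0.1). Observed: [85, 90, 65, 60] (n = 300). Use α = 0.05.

Expected: [120.0, 90.0, 60.0, 30.0]. χ² = 40.625. df = 3, critical = 7.815. Reject H₀.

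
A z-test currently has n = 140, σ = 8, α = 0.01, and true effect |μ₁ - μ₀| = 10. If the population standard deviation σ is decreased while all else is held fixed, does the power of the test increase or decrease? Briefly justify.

Power increases: a smaller σ shrinks the standard error σ/√n, moving the sampling distribution under H₁ further from the critical value.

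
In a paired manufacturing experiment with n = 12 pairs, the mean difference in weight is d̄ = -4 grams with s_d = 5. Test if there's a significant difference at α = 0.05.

t = d̄/(s_d/√n) = -4/(5/√12) = -2.771. df = 11, critical t = ±2.201. Reject H₀.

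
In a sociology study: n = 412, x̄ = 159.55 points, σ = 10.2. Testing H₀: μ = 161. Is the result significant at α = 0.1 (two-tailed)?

z = (159.55 - 161)/(10.2/√412) = -2.885. Since |z| > 1.645, significant at α = 0.1.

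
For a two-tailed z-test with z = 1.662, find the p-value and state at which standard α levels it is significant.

p = 2·P(Z > |1.662|) = 2·(1 - Φ(1.662)) ≈ 0.0965. Significant at α = 0.1.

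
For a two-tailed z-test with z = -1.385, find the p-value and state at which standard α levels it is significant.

p = 2·P(Z > |-1.385|) = 2·(1 - Φ(1.385)) ≈ 0.1661. Not significant at any standard level.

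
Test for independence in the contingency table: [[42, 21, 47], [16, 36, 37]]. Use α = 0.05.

χ² = 14.741. df = 2, critical = 5.991. Reject H₀. Variables are dependent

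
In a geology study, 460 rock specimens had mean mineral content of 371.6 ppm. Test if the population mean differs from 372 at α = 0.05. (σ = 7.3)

z = (x̄ - μ₀)/(σ/√n) = (371.6 - 372)/(7.3/√460) = -1.175. Critical value: ±1.96. Since |-1.175| ≤ 1.96, Fail to reject H₀.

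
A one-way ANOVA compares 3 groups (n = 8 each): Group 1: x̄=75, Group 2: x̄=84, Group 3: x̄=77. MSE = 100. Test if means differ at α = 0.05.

Grand mean = 78.67. SS_between = 357.33, MS_between = 178.67. F = 1.787, F_crit ≈ 3.467. Fail to reject H₀.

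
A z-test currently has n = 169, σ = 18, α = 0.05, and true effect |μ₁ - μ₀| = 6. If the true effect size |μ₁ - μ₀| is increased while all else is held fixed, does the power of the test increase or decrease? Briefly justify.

Power increases: a larger true effect increases the non-centrality λ = |μ₁ - μ₀|/(σ/√n).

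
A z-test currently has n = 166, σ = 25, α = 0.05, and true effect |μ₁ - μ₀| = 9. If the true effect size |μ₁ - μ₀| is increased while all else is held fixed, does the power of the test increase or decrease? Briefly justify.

Power increases: a larger true effect increases the non-centrality λ = |μ₁ - μ₀|/(σ/√n).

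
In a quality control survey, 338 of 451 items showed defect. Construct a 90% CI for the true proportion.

p̂ = 0.749. CI = p̂ ± z*√(p̂(1-p̂)/n) = (0.716, 0.783)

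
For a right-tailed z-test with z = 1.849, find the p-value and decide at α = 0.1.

p = P(Z > 1.849) = 1 - Φ(1.849) ≈ 0.0322. Since p < 0.1, reject H₀ (significant) at α = 0.1.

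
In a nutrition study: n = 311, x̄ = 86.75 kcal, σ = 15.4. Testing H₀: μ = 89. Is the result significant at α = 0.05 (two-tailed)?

z = (86.75 - 89)/(15.4/√311) = -2.577. Since |z| > 1.96, significant at α = 0.05.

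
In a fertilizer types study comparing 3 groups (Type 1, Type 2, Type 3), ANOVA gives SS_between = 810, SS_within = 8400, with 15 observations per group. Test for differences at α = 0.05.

df_between = 2, df_within = 42. F = MS_between/MS_within = 405.0/200.0 = 2.025. F_crit ≈ 3.22. Fail to reject H₀.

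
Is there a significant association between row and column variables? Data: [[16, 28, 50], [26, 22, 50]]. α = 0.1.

χ² = 3.019. df = 2, critical = 4.605. Fail to reject H₀. No evidence of dependence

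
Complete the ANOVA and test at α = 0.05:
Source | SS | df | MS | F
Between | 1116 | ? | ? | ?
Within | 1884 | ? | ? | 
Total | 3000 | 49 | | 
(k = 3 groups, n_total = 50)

df_between = 2, df_within = 47. MS_between = 558.0, MS_within = 40.09. F = 13.92, F_crit ≈ 3.195. Reject H₀.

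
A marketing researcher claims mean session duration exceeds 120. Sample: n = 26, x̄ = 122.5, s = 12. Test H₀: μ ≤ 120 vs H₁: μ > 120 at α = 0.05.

t = (122.5 - 120)/(12/√26) = 1.062, df = 25. Critical t = 1.708. Fail to reject H₀.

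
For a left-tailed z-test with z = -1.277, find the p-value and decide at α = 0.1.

p = P(Z < -1.277) = Φ(-1.277) ≈ 0.1008. Since p ≥ 0.1, fail to reject H₀ (not significant) at α = 0.1.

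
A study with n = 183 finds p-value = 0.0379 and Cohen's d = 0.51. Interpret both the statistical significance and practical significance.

Statistically significant (p = 0.0379 < 0.05). Cohen's d = 0.51 indicates a medium effect size. Both statistical and practical significance should be considered.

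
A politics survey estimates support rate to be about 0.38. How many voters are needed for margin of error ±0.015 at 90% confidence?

n = z²p(1-p)/E² = 1.645²×0.38×0.62/0.015² = 2833.5 → n = 2834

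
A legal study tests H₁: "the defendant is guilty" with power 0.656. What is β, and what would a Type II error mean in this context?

β = 1 - power = 1 - 0.656 = 0.344. A Type II error is failing to reject H₀ when H₀ is false (false negative) — here, failing to conclude that the defendant is guilty when in fact it is true. Consequence: acquitting a guilty person.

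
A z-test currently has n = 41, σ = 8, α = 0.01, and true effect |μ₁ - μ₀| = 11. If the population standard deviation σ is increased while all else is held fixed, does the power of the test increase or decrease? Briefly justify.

Power decreases: a larger σ inflates the standard error σ/√n, pulling the sampling distribution under H₁ back toward the critical value.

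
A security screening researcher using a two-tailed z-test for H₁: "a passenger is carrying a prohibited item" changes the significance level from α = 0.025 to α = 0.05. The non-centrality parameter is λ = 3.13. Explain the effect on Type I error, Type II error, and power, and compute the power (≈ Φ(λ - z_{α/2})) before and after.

Increasing α from 0.025 to 0.05:
• Type I error rate increases (α is the Type I rate by definition).
• Critical value moves from z_{α/2} = 2.241 to 1.96, so power = Φ(λ - z_{α/2}) goes from Φ(3.13 - 2.241) = 0.813 to Φ(3.13 - 1.96) = 0.879.
• Type II error rate β = 1 - power therefore decreases (0.187 → 0.121).
Appropriate when false negatives are costly — here, letting a prohibited item through — security breach.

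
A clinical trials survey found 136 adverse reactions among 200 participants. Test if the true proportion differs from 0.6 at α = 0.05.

p̂ = 0.68, p₀ = 0.6. z = (p̂ - p₀)/√(p₀(1-p₀)/n) = 2.309. Critical: ±1.96. Reject H₀.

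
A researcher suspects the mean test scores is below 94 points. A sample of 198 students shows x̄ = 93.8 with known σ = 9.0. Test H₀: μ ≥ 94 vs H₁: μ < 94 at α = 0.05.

z = -0.313. Critical value: -1.645. Fail to reject H₀.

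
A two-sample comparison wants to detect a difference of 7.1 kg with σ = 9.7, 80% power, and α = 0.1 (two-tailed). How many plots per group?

n per group = 2(z_α/2 + z_β)²σ²/d² = 2×(1.645 + 0.84)²×9.7²/7.1² = 23.1 → n = 24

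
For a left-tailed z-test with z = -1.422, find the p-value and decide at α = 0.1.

p = P(Z < -1.422) = Φ(-1.422) ≈ 0.0775. Since p < 0.1, reject H₀ (significant) at α = 0.1.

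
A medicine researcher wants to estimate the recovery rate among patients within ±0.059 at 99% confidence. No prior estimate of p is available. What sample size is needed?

Conservative approach: use p = 0.5 (maximizes p(1-p) = 0.25). n = z²(0.25)/E² = 2.576²×0.25/0.059² = 476.6 → n = 477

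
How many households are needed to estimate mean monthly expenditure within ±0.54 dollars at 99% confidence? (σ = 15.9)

n = (z*σ/E)² = (2.576×15.9/0.54)² = 5753.1 → n = 5754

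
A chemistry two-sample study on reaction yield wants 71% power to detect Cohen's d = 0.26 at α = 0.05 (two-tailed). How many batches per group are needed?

z_{α/2} = 1.96, z_β = Φ⁻¹(0.71) = 0.553. For small effect (d = 0.26): n per group = 2(z_{α/2} + z_β)²/d² = 2(1.96 + 0.553)²/0.26² = 186.8 → 187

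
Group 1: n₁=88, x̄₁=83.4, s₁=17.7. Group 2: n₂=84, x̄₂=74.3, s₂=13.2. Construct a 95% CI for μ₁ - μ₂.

Difference = 9.1. SE = √(17.7²/88 + 13.2²/84) = 2.374. CI = (4.45, 13.75)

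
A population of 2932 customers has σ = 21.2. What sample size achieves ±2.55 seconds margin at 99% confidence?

Without FPC: n₀ = (2.576×21.2/2.55)² = 458.652. With FPC: n = n₀N/(n₀+N-1) = 396.7 → n = 397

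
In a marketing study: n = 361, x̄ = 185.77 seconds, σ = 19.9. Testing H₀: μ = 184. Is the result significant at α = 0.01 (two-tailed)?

z = (185.77 - 184)/(19.9/√361) = 1.69. Since |z| ≤ 2.576, not significant at α = 0.01.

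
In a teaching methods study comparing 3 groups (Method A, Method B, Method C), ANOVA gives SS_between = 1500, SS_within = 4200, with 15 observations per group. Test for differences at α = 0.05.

df_between = 2, df_within = 42. F = MS_between/MS_within = 750.0/100.0 = 7.5. F_crit ≈ 3.22. Reject H₀. At least one mean differs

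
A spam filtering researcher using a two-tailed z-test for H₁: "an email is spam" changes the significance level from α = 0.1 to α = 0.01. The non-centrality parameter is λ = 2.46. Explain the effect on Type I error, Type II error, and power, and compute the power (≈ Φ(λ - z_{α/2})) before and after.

Decreasing α from 0.1 to 0.01:
• Type I error rate decreases (α is the Type I rate by definition).
• Critical value moves from z_{α/2} = 1.645 to 2.576, so power = Φ(λ - z_{α/2}) goes from Φ(2.46 - 1.645) = 0.792 to Φ(2.46 - 2.576) = 0.454.
• Type II error rate β = 1 - power therefore increases (0.208 → 0.546).
Appropriate when false positives are costly — here, a legitimate email is sent to the spam folder and the user misses it.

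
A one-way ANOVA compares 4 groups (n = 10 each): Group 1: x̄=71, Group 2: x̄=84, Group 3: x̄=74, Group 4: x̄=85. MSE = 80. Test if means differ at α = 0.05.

Grand mean = 78.5. SS_between = 1490.0, MS_between = 496.67. F = 6.208, F_crit ≈ 2.866. Reject H₀.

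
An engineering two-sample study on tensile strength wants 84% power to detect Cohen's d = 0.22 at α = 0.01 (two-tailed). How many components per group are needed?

z_{α/2} = 2.576, z_β = Φ⁻¹(0.84) = 0.994. For small effect (d = 0.22): n per group = 2(z_{α/2} + z_β)²/d² = 2(2.576 + 0.994)²/0.22² = 526.6 → 527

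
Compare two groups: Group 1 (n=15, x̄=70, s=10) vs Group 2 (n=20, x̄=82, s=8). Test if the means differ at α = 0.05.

Pooled sp = 8.9. t = -3.946, df = 33. Critical t = ±2.035. Reject H₀.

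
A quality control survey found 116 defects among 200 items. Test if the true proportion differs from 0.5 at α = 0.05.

p̂ = 0.58, p₀ = 0.5. z = (p̂ - p₀)/√(p₀(1-p₀)/n) = 2.263. Critical: ±1.96. Reject H₀.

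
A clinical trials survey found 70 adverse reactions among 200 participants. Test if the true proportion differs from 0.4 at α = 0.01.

p̂ = 0.35, p₀ = 0.4. z = (p̂ - p₀)/√(p₀(1-p₀)/n) = -1.443. Critical: ±2.576. Fail to reject H₀.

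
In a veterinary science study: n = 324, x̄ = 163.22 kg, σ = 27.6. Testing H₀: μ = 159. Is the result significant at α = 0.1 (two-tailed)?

z = (163.22 - 159)/(27.6/√324) = 2.752. Since |z| > 1.645, significant at α = 0.1.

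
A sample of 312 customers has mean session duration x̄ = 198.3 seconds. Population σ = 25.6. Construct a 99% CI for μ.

CI = x̄ ± z*(σ/√n) = 198.3 ± 2.576(25.6/√312) = 198.3 ± 3.73 = (194.57, 202.03)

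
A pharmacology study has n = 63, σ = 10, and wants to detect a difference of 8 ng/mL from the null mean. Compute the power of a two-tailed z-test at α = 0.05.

SE = σ/√n = 10/√63 = 1.26. Non-centrality λ = d/SE = 8/1.26 = 6.35. Power ≈ Φ(λ - z_{α/2}) = Φ(6.35 - 1.96) = Φ(4.39) = 1.0.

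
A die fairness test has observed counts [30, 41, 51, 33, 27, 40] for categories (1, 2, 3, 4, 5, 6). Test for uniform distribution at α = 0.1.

Expected = 37 each. χ² = Σ(O-E)²/E = 10.432. df = 5, critical value = 9.236. Reject H₀.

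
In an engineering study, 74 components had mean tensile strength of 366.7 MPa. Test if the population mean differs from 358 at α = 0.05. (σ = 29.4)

z = (x̄ - μ₀)/(σ/√n) = (366.7 - 358)/(29.4/√74) = 2.546. Critical value: ±1.96. Since |2.546| > 1.96, Reject H₀.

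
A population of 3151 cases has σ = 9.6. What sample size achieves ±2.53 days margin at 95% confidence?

Without FPC: n₀ = (1.96×9.6/2.53)² = 55.311. With FPC: n = n₀N/(n₀+N-1) = 54.4 → n = 55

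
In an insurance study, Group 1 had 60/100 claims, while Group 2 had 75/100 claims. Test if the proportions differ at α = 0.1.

p̂₁ = 0.6, p̂₂ = 0.75, pooled p̂ = 0.675. z = -2.265. Critical: ±1.645. Reject H₀.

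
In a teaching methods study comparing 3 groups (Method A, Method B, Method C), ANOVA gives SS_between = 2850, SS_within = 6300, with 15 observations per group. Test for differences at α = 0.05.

df_between = 2, df_within = 42. F = MS_between/MS_within = 1425.0/150.0 = 9.5. F_crit ≈ 3.22. Reject H₀. At least one mean differs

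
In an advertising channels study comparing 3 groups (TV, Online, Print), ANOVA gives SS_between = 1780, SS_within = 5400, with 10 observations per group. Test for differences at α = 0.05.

df_between = 2, df_within = 27. F = MS_between/MS_within = 890.0/200.0 = 4.45. F_crit ≈ 3.354. Reject H₀. At least one mean differs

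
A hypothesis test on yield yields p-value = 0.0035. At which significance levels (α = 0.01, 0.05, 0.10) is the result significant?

p = 0.0035. Significant at: α = 0.01, 0.05, 0.1.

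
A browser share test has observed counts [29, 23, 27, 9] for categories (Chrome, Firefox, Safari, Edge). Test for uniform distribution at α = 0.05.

Expected = 22 each. χ² = Σ(O-E)²/E = 11.091. df = 3, critical value = 7.815. Reject H₀.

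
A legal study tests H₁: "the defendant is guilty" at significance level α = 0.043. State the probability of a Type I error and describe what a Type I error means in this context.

P(Type I error) = α = 0.043. A Type I error is rejecting H₀ when H₀ is actually true (false positive) — here, concluding that the defendant is guilty when in fact this is not the case. Consequence: convicting an innocent person.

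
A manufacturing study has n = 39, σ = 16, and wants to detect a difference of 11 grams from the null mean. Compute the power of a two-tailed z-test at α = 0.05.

SE = σ/√n = 16/√39 = 2.562. Non-centrality λ = d/SE = 11/2.562 = 4.293. Power ≈ Φ(λ - z_{α/2}) = Φ(4.293 - 1.96) = Φ(2.333) = 0.99.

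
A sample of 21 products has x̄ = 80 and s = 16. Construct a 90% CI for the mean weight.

CI = x̄ ± t*(s/√n) = 80 ± 1.725(16/√21) = (73.98, 86.02)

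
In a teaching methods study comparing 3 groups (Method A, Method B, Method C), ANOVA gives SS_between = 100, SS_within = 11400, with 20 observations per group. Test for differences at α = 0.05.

df_between = 2, df_within = 57. F = MS_between/MS_within = 50.0/200.0 = 0.25. F_crit ≈ 3.159. Fail to reject H₀.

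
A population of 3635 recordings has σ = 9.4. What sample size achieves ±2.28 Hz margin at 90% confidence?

Without FPC: n₀ = (1.645×9.4/2.28)² = 45.996. With FPC: n = n₀N/(n₀+N-1) = 45.4 → n = 46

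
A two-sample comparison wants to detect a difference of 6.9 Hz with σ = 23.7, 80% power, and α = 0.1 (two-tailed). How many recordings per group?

n per group = 2(z_α/2 + z_β)²σ²/d² = 2×(1.645 + 0.84)²×23.7²/6.9² = 145.7 → n = 146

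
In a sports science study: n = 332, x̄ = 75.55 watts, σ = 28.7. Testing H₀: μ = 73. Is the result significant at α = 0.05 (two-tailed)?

z = (75.55 - 73)/(28.7/√332) = 1.619. Since |z| ≤ 1.96, not significant at α = 0.05.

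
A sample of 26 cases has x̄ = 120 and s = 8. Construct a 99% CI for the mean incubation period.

CI = x̄ ± t*(s/√n) = 120 ± 2.787(8/√26) = (115.63, 124.37)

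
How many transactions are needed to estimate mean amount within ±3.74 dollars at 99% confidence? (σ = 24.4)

n = (z*σ/E)² = (2.576×24.4/3.74)² = 282.4 → n = 283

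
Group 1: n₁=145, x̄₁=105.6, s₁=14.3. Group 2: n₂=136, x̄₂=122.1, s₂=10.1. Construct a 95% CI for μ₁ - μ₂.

Difference = -16.5. SE = √(14.3²/145 + 10.1²/136) = 1.47. CI = (-19.38, -13.62)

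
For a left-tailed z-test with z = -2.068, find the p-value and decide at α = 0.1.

p = P(Z < -2.068) = Φ(-2.068) ≈ 0.0193. Since p < 0.1, reject H₀ (significant) at α = 0.1.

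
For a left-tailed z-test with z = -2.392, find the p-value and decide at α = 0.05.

p = P(Z < -2.392) = Φ(-2.392) ≈ 0.0084. Since p < 0.05, reject H₀ (significant) at α = 0.05.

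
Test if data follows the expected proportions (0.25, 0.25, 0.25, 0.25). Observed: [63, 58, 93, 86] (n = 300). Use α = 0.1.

Expected: [75.0, 75.0, 75.0, 75.0]. χ² = 11.707. df = 3, critical = 6.251. Reject H₀.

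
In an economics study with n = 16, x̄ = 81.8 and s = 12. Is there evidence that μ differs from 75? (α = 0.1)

t = (x̄ - μ₀)/(s/√n) = (81.8 - 75)/(12/√16) = 2.267. df = 15, critical t = ±1.753. Reject H₀.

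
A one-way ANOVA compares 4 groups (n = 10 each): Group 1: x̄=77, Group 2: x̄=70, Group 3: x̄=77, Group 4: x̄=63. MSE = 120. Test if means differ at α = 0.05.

Grand mean = 71.75. SS_between = 1347.5, MS_between = 449.17. F = 3.743, F_crit ≈ 2.866. Reject H₀.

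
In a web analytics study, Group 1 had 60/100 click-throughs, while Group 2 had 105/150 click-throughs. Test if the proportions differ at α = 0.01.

p̂₁ = 0.6, p̂₂ = 0.7, pooled p̂ = 0.66. z = -1.635. Critical: ±2.576. Fail to reject H₀.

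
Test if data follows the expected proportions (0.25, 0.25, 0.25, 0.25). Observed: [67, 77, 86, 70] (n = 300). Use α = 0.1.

Expected: [75.0, 75.0, 75.0, 75.0]. χ² = 2.853. df = 3, critical = 6.251. Fail to reject H₀.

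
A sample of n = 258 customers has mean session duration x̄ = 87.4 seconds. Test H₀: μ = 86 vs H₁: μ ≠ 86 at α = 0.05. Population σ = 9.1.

z = (x̄ - μ₀)/(σ/√n) = (87.4 - 86)/(9.1/√258) = 2.471. Critical value: ±1.96. Since |2.471| > 1.96, Reject H₀.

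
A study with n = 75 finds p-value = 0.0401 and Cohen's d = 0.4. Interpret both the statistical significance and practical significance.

Statistically significant (p = 0.0401 < 0.05). Cohen's d = 0.4 indicates a small effect size. Both statistical and practical significance should be considered.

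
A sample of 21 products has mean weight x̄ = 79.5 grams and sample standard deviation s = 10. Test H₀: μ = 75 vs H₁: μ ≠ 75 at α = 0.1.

t = (x̄ - μ₀)/(s/√n) = (79.5 - 75)/(10/√21) = 2.062. df = 20, critical t = ±1.725. Reject H₀.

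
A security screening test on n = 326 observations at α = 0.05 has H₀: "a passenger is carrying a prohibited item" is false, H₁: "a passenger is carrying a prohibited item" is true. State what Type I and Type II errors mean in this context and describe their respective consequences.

Type I (false positive): concluding that a passenger is carrying a prohibited item when it is not — detaining an innocent passenger — delay and inconvenience. Type II (false negative): failing to conclude that a passenger is carrying a prohibited item when it is — letting a prohibited item through — security breach. Which is costlier depends on domain priorities and is a judgement call rather than a statistical fact.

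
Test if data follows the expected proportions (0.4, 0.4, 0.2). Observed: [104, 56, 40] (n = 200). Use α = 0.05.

Expected: [80.0, 80.0, 40.0]. χ² = 14.4. df = 2, critical = 5.991. Reject H₀.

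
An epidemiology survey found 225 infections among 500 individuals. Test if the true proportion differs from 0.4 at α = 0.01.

p̂ = 0.45, p₀ = 0.4. z = (p̂ - p₀)/√(p₀(1-p₀)/n) = 2.282. Critical: ±2.576. Fail to reject H₀.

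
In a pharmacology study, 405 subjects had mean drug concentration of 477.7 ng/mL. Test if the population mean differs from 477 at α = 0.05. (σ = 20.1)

z = (x̄ - μ₀)/(σ/√n) = (477.7 - 477)/(20.1/√405) = 0.701. Critical value: ±1.96. Since |0.701| ≤ 1.96, Fail to reject H₀.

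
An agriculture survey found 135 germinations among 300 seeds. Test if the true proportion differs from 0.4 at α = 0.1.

p̂ = 0.45, p₀ = 0.4. z = (p̂ - p₀)/√(p₀(1-p₀)/n) = 1.768. Critical: ±1.645. Reject H₀.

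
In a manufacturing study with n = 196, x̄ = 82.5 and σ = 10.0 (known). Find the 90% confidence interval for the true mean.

CI = x̄ ± z*(σ/√n) = 82.5 ± 1.645(10.0/√196) = 82.5 ± 1.18 = (81.33, 83.67)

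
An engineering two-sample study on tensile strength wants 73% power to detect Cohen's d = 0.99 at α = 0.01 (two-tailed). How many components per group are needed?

z_{α/2} = 2.576, z_β = Φ⁻¹(0.73) = 0.613. For large effect (d = 0.99): n per group = 2(z_{α/2} + z_β)²/d² = 2(2.576 + 0.613)²/0.99² = 20.8 → 21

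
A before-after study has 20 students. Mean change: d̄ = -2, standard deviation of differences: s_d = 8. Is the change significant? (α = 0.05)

t = d̄/(s_d/√n) = -2/(8/√20) = -1.118. df = 19, critical t = ±2.093. Fail to reject H₀.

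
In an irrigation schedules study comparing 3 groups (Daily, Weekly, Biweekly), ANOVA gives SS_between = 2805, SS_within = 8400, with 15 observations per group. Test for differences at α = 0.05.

df_between = 2, df_within = 42. F = MS_between/MS_within = 1402.5/200.0 = 7.013. F_crit ≈ 3.22. Reject H₀. At least one mean differs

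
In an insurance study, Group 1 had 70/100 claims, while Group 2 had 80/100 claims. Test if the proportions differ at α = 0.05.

p̂₁ = 0.7, p̂₂ = 0.8, pooled p̂ = 0.75. z = -1.633. Critical: ±1.96. Fail to reject H₀.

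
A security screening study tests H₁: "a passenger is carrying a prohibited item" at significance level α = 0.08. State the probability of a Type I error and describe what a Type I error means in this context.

P(Type I error) = α = 0.08. A Type I error is rejecting H₀ when H₀ is actually true (false positive) — here, concluding that a passenger is carrying a prohibited item when in fact this is not the case. Consequence: detaining an innocent passenger — delay and inconvenience.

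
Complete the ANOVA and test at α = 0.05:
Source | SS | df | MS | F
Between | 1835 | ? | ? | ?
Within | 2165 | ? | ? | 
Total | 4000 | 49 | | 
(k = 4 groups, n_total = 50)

df_between = 3, df_within = 46. MS_between = 611.67, MS_within = 47.07. F = 12.996, F_crit ≈ 2.807. Reject H₀.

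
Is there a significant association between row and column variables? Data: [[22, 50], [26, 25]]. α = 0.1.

χ² = 5.234. df = 1, critical = 2.706. Reject H₀. Variables are dependent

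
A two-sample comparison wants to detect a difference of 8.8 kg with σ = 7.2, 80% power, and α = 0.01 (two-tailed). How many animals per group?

n per group = 2(z_α/2 + z_β)²σ²/d² = 2×(2.576 + 0.84)²×7.2²/8.8² = 15.6 → n = 16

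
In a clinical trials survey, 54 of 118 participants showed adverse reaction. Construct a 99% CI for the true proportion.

p̂ = 0.458. CI = p̂ ± z*√(p̂(1-p̂)/n) = (0.339, 0.576)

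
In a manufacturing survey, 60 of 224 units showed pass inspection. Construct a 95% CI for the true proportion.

p̂ = 0.268. CI = p̂ ± z*√(p̂(1-p̂)/n) = (0.21, 0.326)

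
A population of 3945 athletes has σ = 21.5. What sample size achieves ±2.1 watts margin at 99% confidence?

Without FPC: n₀ = (2.576×21.5/2.1)² = 695.553. With FPC: n = n₀N/(n₀+N-1) = 591.4 → n = 592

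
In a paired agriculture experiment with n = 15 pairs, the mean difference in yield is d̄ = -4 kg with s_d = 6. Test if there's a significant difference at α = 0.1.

t = d̄/(s_d/√n) = -4/(6/√15) = -2.582. df = 14, critical t = ±1.761. Reject H₀.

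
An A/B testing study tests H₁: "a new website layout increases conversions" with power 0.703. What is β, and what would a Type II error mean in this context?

β = 1 - power = 1 - 0.703 = 0.297. A Type II error is failing to reject H₀ when H₀ is false (false negative) — here, failing to conclude that a new website layout increases conversions when in fact it is true. Consequence: discarding a layout that would have improved conversions — lost revenue.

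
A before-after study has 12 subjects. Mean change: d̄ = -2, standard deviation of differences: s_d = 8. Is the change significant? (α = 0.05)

t = d̄/(s_d/√n) = -2/(8/√12) = -0.866. df = 11, critical t = ±2.201. Fail to reject H₀.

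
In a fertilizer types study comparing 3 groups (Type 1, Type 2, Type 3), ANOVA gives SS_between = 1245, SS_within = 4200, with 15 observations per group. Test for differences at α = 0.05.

df_between = 2, df_within = 42. F = MS_between/MS_within = 622.5/100.0 = 6.225. F_crit ≈ 3.22. Reject H₀. At least one mean differs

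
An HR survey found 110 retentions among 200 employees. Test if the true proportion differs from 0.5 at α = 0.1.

p̂ = 0.55, p₀ = 0.5. z = (p̂ - p₀)/√(p₀(1-p₀)/n) = 1.414. Critical: ±1.645. Fail to reject H₀.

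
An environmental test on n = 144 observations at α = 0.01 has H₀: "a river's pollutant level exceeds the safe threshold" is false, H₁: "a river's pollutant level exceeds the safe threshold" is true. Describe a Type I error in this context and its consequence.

Type I error: rejecting H₀ when it is true — concluding that a river's pollutant level exceeds the safe threshold when in fact it is not. Consequence: shutting down a compliant factory unnecessarily.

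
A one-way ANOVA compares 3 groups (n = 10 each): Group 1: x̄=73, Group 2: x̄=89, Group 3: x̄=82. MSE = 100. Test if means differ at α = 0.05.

Grand mean = 81.33. SS_between = 1286.67, MS_between = 643.33. F = 6.433, F_crit ≈ 3.354. Reject H₀.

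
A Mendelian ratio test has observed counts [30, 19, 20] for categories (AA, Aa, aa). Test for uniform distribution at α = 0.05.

Expected = 23 each. χ² = Σ(O-E)²/E = 3.217. df = 2, critical value = 5.991. Fail to reject H₀.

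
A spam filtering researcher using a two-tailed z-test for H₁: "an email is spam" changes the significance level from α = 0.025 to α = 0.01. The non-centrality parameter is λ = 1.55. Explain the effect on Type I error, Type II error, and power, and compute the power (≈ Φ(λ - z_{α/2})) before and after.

Decreasing α from 0.025 to 0.01:
• Type I error rate decreases (α is the Type I rate by definition).
• Critical value moves from z_{α/2} = 2.241 to 2.576, so power = Φ(λ - z_{α/2}) goes from Φ(1.55 - 2.241) = 0.245 to Φ(1.55 - 2.576) = 0.152.
• Type II error rate β = 1 - power therefore increases (0.755 → 0.848).
Appropriate when false positives are costly — here, a legitimate email is sent to the spam folder and the user misses it.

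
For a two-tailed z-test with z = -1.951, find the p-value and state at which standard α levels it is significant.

p = 2·P(Z > |-1.951|) = 2·(1 - Φ(1.951)) ≈ 0.0511. Significant at α = 0.1.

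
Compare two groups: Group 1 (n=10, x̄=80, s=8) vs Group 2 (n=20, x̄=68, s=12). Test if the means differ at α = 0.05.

Pooled sp = 10.88. t = 2.849, df = 28. Critical t = ±2.048. Reject H₀.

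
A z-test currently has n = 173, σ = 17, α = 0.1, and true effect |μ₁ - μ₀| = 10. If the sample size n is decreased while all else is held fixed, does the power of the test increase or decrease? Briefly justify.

Power decreases: a smaller n inflates the standard error σ/√n, pulling the sampling distribution under H₁ back toward the critical value.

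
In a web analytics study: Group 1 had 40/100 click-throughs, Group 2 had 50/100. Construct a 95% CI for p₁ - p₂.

p̂₁ = 0.4, p̂₂ = 0.5. Difference = -0.1. CI = (-0.237, 0.037)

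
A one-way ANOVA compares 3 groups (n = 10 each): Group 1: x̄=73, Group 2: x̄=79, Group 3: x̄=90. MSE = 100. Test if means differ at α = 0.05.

Grand mean = 80.67. SS_between = 1486.67, MS_between = 743.33. F = 7.433, F_crit ≈ 3.354. Reject H₀.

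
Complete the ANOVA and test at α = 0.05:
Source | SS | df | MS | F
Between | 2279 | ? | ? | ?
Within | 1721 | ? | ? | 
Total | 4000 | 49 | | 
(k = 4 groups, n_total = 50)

df_between = 3, df_within = 46. MS_between = 759.67, MS_within = 37.41. F = 20.305, F_crit ≈ 2.807. Reject H₀.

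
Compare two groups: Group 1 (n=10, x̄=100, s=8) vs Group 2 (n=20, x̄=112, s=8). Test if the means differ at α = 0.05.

Pooled sp = 8.0. t = -3.873, df = 28. Critical t = ±2.048. Reject H₀.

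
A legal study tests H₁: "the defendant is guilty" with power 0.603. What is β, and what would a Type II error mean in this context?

β = 1 - power = 1 - 0.603 = 0.397. A Type II error is failing to reject H₀ when H₀ is false (false negative) — here, failing to conclude that the defendant is guilty when in fact it is true. Consequence: acquitting a guilty person.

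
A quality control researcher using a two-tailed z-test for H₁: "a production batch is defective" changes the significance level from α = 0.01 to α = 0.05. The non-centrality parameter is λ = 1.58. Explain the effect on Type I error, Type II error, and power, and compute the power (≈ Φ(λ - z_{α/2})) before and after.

Increasing α from 0.01 to 0.05:
• Type I error rate increases (α is the Type I rate by definition).
• Critical value moves from z_{α/2} = 2.576 to 1.96, so power = Φ(λ - z_{α/2}) goes from Φ(1.58 - 2.576) = 0.16 to Φ(1.58 - 1.96) = 0.352.
• Type II error rate β = 1 - power therefore decreases (0.84 → 0.648).
Appropriate when false negatives are costly — here, shipping a defective batch — faulty products reach customers.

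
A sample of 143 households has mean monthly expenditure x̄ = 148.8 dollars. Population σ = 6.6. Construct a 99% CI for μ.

CI = x̄ ± z*(σ/√n) = 148.8 ± 2.576(6.6/√143) = 148.8 ± 1.42 = (147.38, 150.22)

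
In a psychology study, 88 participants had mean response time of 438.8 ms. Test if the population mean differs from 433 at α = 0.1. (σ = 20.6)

z = (x̄ - μ₀)/(σ/√n) = (438.8 - 433)/(20.6/√88) = 2.641. Critical value: ±1.645. Since |2.641| > 1.645, Reject H₀.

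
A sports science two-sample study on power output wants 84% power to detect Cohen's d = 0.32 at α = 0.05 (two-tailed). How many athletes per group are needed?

z_{α/2} = 1.96, z_β = Φ⁻¹(0.84) = 0.994. For small effect (d = 0.32): n per group = 2(z_{α/2} + z_β)²/d² = 2(1.96 + 0.994)²/0.32² = 170.4 → 171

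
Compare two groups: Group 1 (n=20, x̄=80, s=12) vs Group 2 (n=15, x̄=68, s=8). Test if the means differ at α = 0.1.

Pooled sp = 10.49. t = 3.349, df = 33. Critical t = ±1.692. Reject H₀.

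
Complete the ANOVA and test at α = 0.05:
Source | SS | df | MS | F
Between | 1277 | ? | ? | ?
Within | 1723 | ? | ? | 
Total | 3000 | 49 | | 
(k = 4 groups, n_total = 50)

df_between = 3, df_within = 46. MS_between = 425.67, MS_within = 37.46. F = 11.364, F_crit ≈ 2.807. Reject H₀.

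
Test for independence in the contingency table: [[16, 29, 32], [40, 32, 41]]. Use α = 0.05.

χ² = 4.898. df = 2, critical = 5.991. Fail to reject H₀. No evidence of dependence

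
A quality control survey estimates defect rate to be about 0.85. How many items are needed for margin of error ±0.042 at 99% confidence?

n = z²p(1-p)/E² = 2.576²×0.85×0.15/0.042² = 479.6 → n = 480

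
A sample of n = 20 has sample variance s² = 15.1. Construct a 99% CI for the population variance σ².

df = 19. χ²_{0.005} = 38.582, χ²_{0.995} = 6.844. CI for σ² = ((n-1)s²/χ²_{α/2}, (n-1)s²/χ²_{1-α/2}) = (19·15.1/38.582, 19·15.1/6.844) = (7.44, 41.92)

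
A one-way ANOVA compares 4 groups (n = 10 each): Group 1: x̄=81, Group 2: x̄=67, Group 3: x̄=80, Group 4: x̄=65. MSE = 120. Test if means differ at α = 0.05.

Grand mean = 73.25. SS_between = 2127.5, MS_between = 709.17. F = 5.91, F_crit ≈ 2.866. Reject H₀.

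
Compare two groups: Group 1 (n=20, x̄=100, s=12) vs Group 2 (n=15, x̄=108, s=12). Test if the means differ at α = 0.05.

Pooled sp = 12.0. t = -1.952, df = 33. Critical t = ±2.035. Fail to reject H₀.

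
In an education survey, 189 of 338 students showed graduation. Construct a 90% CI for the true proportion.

p̂ = 0.559. CI = p̂ ± z*√(p̂(1-p̂)/n) = (0.515, 0.604)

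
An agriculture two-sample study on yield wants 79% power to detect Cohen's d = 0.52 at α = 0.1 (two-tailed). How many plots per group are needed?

z_{α/2} = 1.645, z_β = Φ⁻¹(0.79) = 0.806. For medium effect (d = 0.52): n per group = 2(z_{α/2} + z_β)²/d² = 2(1.645 + 0.806)²/0.52² = 44.4 → 45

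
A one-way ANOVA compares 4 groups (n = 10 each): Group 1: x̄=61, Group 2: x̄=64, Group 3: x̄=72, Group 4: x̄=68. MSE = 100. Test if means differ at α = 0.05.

Grand mean = 66.25. SS_between = 687.5, MS_between = 229.17. F = 2.292, F_crit ≈ 2.866. Fail to reject H₀.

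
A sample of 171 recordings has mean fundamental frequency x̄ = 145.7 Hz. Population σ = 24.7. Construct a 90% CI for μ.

CI = x̄ ± z*(σ/√n) = 145.7 ± 1.645(24.7/√171) = 145.7 ± 3.11 = (142.59, 148.81)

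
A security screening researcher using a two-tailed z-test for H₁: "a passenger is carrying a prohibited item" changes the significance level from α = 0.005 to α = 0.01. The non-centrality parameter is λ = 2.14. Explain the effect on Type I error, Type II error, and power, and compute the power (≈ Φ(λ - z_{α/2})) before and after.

Increasing α from 0.005 to 0.01:
• Type I error rate increases (α is the Type I rate by definition).
• Critical value moves from z_{α/2} = 2.807 to 2.576, so power = Φ(λ - z_{α/2}) goes from Φ(2.14 - 2.807) = 0.252 to Φ(2.14 - 2.576) = 0.331.
• Type II error rate β = 1 - power therefore decreases (0.748 → 0.669).
Appropriate when false negatives are costly — here, letting a prohibited item through — security breach.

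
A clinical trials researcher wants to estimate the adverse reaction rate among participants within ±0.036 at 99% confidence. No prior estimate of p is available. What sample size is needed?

Conservative approach: use p = 0.5 (maximizes p(1-p) = 0.25). n = z²(0.25)/E² = 2.576²×0.25/0.036² = 1280.05 → n = 1281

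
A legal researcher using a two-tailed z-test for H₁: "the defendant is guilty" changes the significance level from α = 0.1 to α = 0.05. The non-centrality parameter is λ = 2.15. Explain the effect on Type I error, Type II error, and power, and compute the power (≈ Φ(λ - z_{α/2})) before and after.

Decreasing α from 0.1 to 0.05:
• Type I error rate decreases (α is the Type I rate by definition).
• Critical value moves from z_{α/2} = 1.645 to 1.96, so power = Φ(λ - z_{α/2}) goes from Φ(2.15 - 1.645) = 0.693 to Φ(2.15 - 1.96) = 0.575.
• Type II error rate β = 1 - power therefore increases (0.307 → 0.425).
Appropriate when false positives are costly — here, convicting an innocent person.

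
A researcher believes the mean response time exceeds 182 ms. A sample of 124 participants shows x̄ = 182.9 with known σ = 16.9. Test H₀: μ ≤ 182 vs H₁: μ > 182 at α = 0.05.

z = 0.593. Critical value: 1.645. Fail to reject H₀.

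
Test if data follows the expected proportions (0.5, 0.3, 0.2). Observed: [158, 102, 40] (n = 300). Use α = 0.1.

Expected: [150.0, 90.0, 60.0]. χ² = 8.693. df = 2, critical = 4.605. Reject H₀.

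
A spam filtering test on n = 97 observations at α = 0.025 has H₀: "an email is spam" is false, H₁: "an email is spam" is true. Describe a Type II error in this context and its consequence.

Type II error: failing to reject H₀ when it is false — concluding that an email is spam is not supported when in fact it is. Consequence: a spam email lands in the inbox.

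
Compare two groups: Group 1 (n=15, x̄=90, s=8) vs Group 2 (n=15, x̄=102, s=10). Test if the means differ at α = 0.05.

Pooled sp = 9.06. t = -3.629, df = 28. Critical t = ±2.048. Reject H₀.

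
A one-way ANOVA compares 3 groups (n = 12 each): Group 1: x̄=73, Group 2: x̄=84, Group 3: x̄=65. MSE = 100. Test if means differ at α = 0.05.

Grand mean = 74.0. SS_between = 2184.0, MS_between = 1092.0. F = 10.92, F_crit ≈ 3.285. Reject H₀.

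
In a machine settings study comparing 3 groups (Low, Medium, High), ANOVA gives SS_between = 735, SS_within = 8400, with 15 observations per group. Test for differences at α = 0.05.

df_between = 2, df_within = 42. F = MS_between/MS_within = 367.5/200.0 = 1.837. F_crit ≈ 3.22. Fail to reject H₀.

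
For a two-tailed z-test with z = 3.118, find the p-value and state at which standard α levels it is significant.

p = 2·P(Z > |3.118|) = 2·(1 - Φ(3.118)) ≈ 0.0018. Significant at α = 0.1; Significant at α = 0.05; Significant at α = 0.01.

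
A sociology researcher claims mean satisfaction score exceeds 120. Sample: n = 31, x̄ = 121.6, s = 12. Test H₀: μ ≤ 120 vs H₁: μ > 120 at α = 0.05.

t = (121.6 - 120)/(12/√31) = 0.742, df = 30. Critical t = 1.697. Fail to reject H₀.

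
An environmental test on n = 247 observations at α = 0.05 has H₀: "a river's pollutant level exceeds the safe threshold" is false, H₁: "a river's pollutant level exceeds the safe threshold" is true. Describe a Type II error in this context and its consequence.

Type II error: failing to reject H₀ when it is false — concluding that a river's pollutant level exceeds the safe threshold is not supported when in fact it is. Consequence: allowing unsafe pollution to continue.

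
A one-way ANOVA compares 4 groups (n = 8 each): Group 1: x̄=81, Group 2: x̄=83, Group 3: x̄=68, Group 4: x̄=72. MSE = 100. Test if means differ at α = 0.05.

Grand mean = 76.0. SS_between = 1232.0, MS_between = 410.67. F = 4.107, F_crit ≈ 2.947. Reject H₀.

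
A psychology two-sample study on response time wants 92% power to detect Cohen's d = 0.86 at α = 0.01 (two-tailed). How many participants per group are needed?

z_{α/2} = 2.576, z_β = Φ⁻¹(0.92) = 1.405. For large effect (d = 0.86): n per group = 2(z_{α/2} + z_β)²/d² = 2(2.576 + 1.405)²/0.86² = 42.9 → 43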